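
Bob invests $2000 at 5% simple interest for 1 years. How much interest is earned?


Use the formula I = P x R x T / 100
P x R x T = 2000 x 5 x 1 = 10000
I = 10000 / 100 = $100

$100


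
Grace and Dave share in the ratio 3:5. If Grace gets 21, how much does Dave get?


Find the multiplier:
21 / 3 = 7
Apply to Dave's share:
5 x 7 = 35

35


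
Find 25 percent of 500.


Convert percentage to decimal:
25% = 0.25
Multiply:
500 x 0.25 = 125

125


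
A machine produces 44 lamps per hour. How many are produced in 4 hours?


Production rate: 44 lamps per hour
Time: 4 hours
Total: 44 x 4 = 176 lamps

176 lamps


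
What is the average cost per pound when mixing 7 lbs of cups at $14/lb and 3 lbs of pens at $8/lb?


Cost of cups:
7 x $14 = $98
Cost of pens:
3 x $8 = $24
Total cost: $98 + $24 = $122
Total weight: 10 lbs
Average: $122 / 10 = $12.20/lb

$12.20/lb


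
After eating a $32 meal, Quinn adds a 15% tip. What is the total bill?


Calculate the tip:
15% of $32 = $4.80
Add tip to meal cost:
$32 + $4.80 = $36.80

$36.80


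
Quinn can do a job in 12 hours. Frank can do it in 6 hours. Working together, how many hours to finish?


Quinn's rate: 1/12 of the job per hour
Frank's rate: 1/6 of the job per hour
Combined rate: 1/12 + 1/6 = 1/4 per hour
Time = 1 / (1/4) = 4 hours

4 hours


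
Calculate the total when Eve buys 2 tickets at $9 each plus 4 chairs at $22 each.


Cost of tickets:
2 x $9 = $18
Cost of chairs:
4 x $22 = $88
Add both:
$18 + $88 = $106

$106


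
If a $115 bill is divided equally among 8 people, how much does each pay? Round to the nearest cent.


Total bill: $115
Number of people: 8
Each pays: $115 / 8 = $14.375 ≈ $14.38

$14.38


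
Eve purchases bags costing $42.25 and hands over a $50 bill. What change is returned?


Start with the amount paid:
$50
Subtract the price:
$50 - $42.25 = $7.75

$7.75


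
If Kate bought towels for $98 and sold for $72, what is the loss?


Selling price = $72
Cost price = $98
Loss = cost price - selling price:
Loss = $98 - $72 = $26

$26


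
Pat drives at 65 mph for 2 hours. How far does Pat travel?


Use the formula: distance = speed x time
Speed = 65 mph, Time = 2 hours
65 x 2 = 130 miles

130 miles


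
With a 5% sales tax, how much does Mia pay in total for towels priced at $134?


Calculate the tax:
5% of $134 = $6.70
Add tax to price:
$134 + $6.70 = $140.70

$140.70


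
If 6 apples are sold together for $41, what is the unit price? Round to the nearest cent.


Total cost: $41
Number of items: 6
Unit price: $41 / 6 = $6.8333... ≈ $6.83

$6.83


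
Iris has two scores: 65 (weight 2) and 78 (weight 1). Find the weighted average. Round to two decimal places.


Weighted sum:
2 x 65 + 1 x 78 = 208
Total weight:
2 + 1 = 3
Weighted average:
208 / 3 = 69.3333... ≈ 69.33

69.33


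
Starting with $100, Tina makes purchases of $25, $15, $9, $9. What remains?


Add up expenses:
$25 + $15 + $9 + $9 = $58
Subtract from budget:
$100 - $58 = $42

$42


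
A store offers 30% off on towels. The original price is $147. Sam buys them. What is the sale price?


Calculate the discount amount:
30% of $147 = $44.10
Subtract from original:
$147 - $44.10 = $102.90

$102.90


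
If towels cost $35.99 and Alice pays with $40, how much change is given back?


Start with the amount paid:
$40
Subtract the price:
$40 - $35.99 = $4.01

$4.01


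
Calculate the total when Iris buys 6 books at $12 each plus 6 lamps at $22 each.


Cost of books:
6 x $12 = $72
Cost of lamps:
6 x $22 = $132
Add both:
$72 + $132 = $204

$204


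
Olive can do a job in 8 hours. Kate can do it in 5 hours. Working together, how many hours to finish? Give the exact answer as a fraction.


Olive's rate: 1/8 of the job per hour
Kate's rate: 1/5 of the job per hour
Combined rate: 1/8 + 1/5 = 13/40 per hour
Time = 1 / (13/40) = 40/13 hours (≈ 3.08 hours)

40/13 hours


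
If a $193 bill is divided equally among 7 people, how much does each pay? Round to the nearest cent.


Total bill: $193
Number of people: 7
Each pays: $193 / 7 = $27.5714... ≈ $27.57

$27.57


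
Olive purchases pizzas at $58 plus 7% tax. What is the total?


Calculate the tax:
7% of $58 = $4.06
Add tax to price:
$58 + $4.06 = $62.06

$62.06


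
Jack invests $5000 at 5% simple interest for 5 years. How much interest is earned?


Use the formula I = P x R x T / 100
P x R x T = 5000 x 5 x 5 = 125000
I = 125000 / 100 = $1250

$1250


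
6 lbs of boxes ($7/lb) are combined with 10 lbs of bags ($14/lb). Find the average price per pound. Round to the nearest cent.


Cost of boxes:
6 x $7 = $42
Cost of bags:
10 x $14 = $140
Total cost: $42 + $140 = $182
Total weight: 16 lbs
Average: $182 / 16 = $11.375 ≈ $11.38/lb

$11.38/lb


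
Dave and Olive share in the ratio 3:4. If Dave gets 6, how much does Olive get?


Find the multiplier:
6 / 3 = 2
Apply to Olive's share:
4 x 2 = 8

8


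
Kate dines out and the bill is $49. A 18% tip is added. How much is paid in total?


Calculate the tip:
18% of $49 = $8.82
Add tip to meal cost:
$49 + $8.82 = $57.82

$57.82


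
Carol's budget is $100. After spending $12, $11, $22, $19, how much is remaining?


Add up expenses:
$12 + $11 + $22 + $19 = $64
Subtract from budget:
$100 - $64 = $36

$36


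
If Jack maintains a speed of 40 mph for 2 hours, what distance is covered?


Use the formula: distance = speed x time
Speed = 40 mph, Time = 2 hours
40 x 2 = 80 miles

80 miles


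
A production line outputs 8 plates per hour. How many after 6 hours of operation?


Production rate: 8 plates per hour
Time: 6 hours
Total: 8 x 6 = 48 plates

48 plates


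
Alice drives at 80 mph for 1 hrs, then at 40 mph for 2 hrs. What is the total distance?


Leg 1 distance:
80 x 1 = 80 miles
Leg 2 distance:
40 x 2 = 80 miles
Total distance:
80 + 80 = 160 miles

160 miles


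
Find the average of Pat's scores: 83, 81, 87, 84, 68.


Add the scores:
83 + 81 + 87 + 84 + 68 = 403
Divide by the number of tests:
403 / 5 = 80.6

80.6


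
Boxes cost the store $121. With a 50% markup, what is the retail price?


Calculate the markup amount:
50% of $121 = $60.50
Add to cost:
$121 + $60.50 = $181.50

$181.50


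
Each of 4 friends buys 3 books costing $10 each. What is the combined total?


Cost per person:
3 x $10 = $30
Group total:
4 x $30 = $120

$120


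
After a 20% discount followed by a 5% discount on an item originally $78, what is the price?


First discount:
20% of $78 = $15.60
Price after first discount:
$78 - $15.60 = $62.40
Second discount:
5% of $62.40 = $3.12
Final price:
$62.40 - $3.12 = $59.28

$59.28


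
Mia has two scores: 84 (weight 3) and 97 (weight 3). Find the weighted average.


Weighted sum:
3 x 84 + 3 x 97 = 543
Total weight:
3 + 3 = 6
Weighted average:
543 / 6 = 90.5

90.5


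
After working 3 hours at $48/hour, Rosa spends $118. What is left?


Calculate earnings:
3 x $48 = $144
Subtract spending:
$144 - $118 = $26

$26


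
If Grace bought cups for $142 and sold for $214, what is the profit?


Selling price = $214
Cost price = $142
Profit = selling price - cost price:
Profit = $214 - $142 = $72

$72


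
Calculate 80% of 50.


Convert percentage to decimal:
80% = 0.8
Multiply:
50 x 0.8 = 40

40


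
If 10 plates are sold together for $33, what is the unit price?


Total cost: $33
Number of items: 10
Unit price: $33 / 10 = $3.30

$3.30


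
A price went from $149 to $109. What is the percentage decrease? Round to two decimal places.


Find the absolute change:
|109 - 149| = 40
Divide by original and multiply by 100:
40 / 149 x 100 = 26.8456...% ≈ 26.85%

26.85%


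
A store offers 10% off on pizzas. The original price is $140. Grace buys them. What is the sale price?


Calculate the discount amount:
10% of $140 = $14
Subtract from original:
$140 - $14 = $126

$126


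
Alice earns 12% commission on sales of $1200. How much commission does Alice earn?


Convert rate to decimal:
12% = 0.12
Multiply by sales:
$1200 x 0.12 = $144

$144


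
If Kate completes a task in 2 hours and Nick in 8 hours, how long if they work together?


Kate's rate: 1/2 of the job per hour
Nick's rate: 1/8 of the job per hour
Combined rate: 1/2 + 1/8 = 5/8 per hour
Time = 1 / (5/8) = 8/5 = 1.6 hours

1.6 hours


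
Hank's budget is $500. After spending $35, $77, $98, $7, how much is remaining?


Add up expenses:
$35 + $77 + $98 + $7 = $217
Subtract from budget:
$500 - $217 = $283

$283


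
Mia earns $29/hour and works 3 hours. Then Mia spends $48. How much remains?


Calculate earnings:
3 x $29 = $87
Subtract spending:
$87 - $48 = $39

$39


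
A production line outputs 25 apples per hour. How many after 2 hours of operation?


Production rate: 25 apples per hour
Time: 2 hours
Total: 25 x 2 = 50 apples

50 apples


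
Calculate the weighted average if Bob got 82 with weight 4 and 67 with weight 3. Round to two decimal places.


Weighted sum:
4 x 82 + 3 x 67 = 529
Total weight:
4 + 3 = 7
Weighted average:
529 / 7 = 75.5714... ≈ 75.57

75.57


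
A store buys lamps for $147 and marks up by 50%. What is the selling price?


Calculate the markup amount:
50% of $147 = $73.50
Add to cost:
$147 + $73.50 = $220.50

$220.50


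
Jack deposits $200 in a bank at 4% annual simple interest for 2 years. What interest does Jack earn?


Use the formula I = P x R x T / 100
P x R x T = 200 x 4 x 2 = 1600
I = 1600 / 100 = $16

$16


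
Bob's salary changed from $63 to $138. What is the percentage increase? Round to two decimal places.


Find the absolute change:
|138 - 63| = 75
Divide by original and multiply by 100:
75 / 63 x 100 = 119.0476...% ≈ 119.05%

119.05%


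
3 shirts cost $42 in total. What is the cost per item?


Total cost: $42
Number of items: 3
Unit price: $42 / 3 = $14

$14


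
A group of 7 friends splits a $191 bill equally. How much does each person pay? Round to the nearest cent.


Total bill: $191
Number of people: 7
Each pays: $191 / 7 = $27.2857... ≈ $27.29

$27.29


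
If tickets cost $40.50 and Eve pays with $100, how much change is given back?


Start with the amount paid:
$100
Subtract the price:
$100 - $40.50 = $59.50

$59.50


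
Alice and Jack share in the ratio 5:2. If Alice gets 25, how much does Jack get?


Find the multiplier:
25 / 5 = 5
Apply to Jack's share:
2 x 5 = 10

10


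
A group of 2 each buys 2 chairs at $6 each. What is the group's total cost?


Cost per person:
2 x $6 = $12
Group total:
2 x $12 = $24

$24


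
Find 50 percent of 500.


Convert percentage to decimal:
50% = 0.5
Multiply:
500 x 0.5 = 250

250


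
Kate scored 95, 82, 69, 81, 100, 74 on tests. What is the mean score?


Add the scores:
95 + 82 + 69 + 81 + 100 + 74 = 501
Divide by the number of tests:
501 / 6 = 83.5

83.5


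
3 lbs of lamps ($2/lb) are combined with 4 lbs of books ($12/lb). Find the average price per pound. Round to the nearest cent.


Cost of lamps:
3 x $2 = $6
Cost of books:
4 x $12 = $48
Total cost: $6 + $48 = $54
Total weight: 7 lbs
Average: $54 / 7 = $7.7142... ≈ $7.71/lb

$7.71/lb


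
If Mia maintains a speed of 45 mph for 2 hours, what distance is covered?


Use the formula: distance = speed x time
Speed = 45 mph, Time = 2 hours
45 x 2 = 90 miles

90 miles


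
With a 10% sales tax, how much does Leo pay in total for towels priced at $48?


Calculate the tax:
10% of $48 = $4.80
Add tax to price:
$48 + $4.80 = $52.80

$52.80


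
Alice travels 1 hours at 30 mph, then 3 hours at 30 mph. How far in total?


Leg 1 distance:
30 x 1 = 30 miles
Leg 2 distance:
30 x 3 = 90 miles
Total distance:
30 + 90 = 120 miles

120 miles


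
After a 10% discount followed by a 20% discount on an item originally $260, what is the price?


First discount:
10% of $260 = $26
Price after first discount:
$260 - $26 = $234
Second discount:
20% of $234 = $46.80
Final price:
$234 - $46.80 = $187.20

$187.20


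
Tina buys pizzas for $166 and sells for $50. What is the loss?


Selling price = $50
Cost price = $166
Loss = cost price - selling price:
Loss = $166 - $50 = $116

$116


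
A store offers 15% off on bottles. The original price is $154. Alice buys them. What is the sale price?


Calculate the discount amount:
15% of $154 = $23.10
Subtract from original:
$154 - $23.10 = $130.90

$130.90


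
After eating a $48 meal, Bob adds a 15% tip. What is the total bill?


Calculate the tip:
15% of $48 = $7.20
Add tip to meal cost:
$48 + $7.20 = $55.20

$55.20


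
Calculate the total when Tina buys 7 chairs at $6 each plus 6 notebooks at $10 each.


Cost of chairs:
7 x $6 = $42
Cost of notebooks:
6 x $10 = $60
Add both:
$42 + $60 = $102

$102


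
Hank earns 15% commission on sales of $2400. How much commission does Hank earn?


Convert rate to decimal:
15% = 0.15
Multiply by sales:
$2400 x 0.15 = $360

$360


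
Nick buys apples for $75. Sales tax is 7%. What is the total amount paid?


Calculate the tax:
7% of $75 = $5.25
Add tax to price:
$75 + $5.25 = $80.25

$80.25


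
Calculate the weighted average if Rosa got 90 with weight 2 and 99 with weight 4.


Weighted sum:
2 x 90 + 4 x 99 = 576
Total weight:
2 + 4 = 6
Weighted average:
576 / 6 = 96

96


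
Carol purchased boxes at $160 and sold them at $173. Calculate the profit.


Selling price = $173
Cost price = $160
Profit = selling price - cost price:
Profit = $173 - $160 = $13

$13


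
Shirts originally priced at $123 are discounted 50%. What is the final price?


Calculate the discount amount:
50% of $123 = $61.50
Subtract from original:
$123 - $61.50 = $61.50

$61.50


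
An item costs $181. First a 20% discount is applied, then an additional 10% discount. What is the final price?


First discount:
20% of $181 = $36.20
Price after first discount:
$181 - $36.20 = $144.80
Second discount:
10% of $144.80 = $14.48
Final price:
$144.80 - $14.48 = $130.32

$130.32


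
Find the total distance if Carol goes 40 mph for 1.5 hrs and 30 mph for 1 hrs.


Leg 1 distance:
40 x 1.5 = 60 miles
Leg 2 distance:
30 x 1 = 30 miles
Total distance:
60 + 30 = 90 miles

90 miles


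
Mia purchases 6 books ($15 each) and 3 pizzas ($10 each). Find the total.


Cost of books:
6 x $15 = $90
Cost of pizzas:
3 x $10 = $30
Add both:
$90 + $30 = $120

$120


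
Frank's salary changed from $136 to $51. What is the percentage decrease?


Find the absolute change:
|51 - 136| = 85
Divide by original and multiply by 100:
85 / 136 x 100 = 62.5%

62.5%


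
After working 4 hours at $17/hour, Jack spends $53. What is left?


Calculate earnings:
4 x $17 = $68
Subtract spending:
$68 - $53 = $15

$15


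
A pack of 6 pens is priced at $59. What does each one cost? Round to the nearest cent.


Total cost: $59
Number of items: 6
Unit price: $59 / 6 = $9.8333... ≈ $9.83

$9.83


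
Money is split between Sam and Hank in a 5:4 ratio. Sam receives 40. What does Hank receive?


Find the multiplier:
40 / 5 = 8
Apply to Hank's share:
4 x 8 = 32

32


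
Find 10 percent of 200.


Convert percentage to decimal:
10% = 0.1
Multiply:
200 x 0.1 = 20

20


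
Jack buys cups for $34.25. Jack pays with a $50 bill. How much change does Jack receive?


Start with the amount paid:
$50
Subtract the price:
$50 - $34.25 = $15.75

$15.75


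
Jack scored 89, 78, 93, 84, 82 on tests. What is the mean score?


Add the scores:
89 + 78 + 93 + 84 + 82 = 426
Divide by the number of tests:
426 / 5 = 85.2

85.2


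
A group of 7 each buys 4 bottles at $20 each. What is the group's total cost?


Cost per person:
4 x $20 = $80
Group total:
7 x $80 = $560

$560


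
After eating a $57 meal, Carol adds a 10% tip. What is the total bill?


Calculate the tip:
10% of $57 = $5.70
Add tip to meal cost:
$57 + $5.70 = $62.70

$62.70


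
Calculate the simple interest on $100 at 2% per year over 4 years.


Use the formula I = P x R x T / 100
P x R x T = 100 x 2 x 4 = 800
I = 800 / 100 = $8

$8


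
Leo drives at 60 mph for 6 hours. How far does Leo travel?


Use the formula: distance = speed x time
Speed = 60 mph, Time = 6 hours
60 x 6 = 360 miles

360 miles


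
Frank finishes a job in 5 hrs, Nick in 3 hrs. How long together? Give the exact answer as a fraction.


Frank's rate: 1/5 of the job per hour
Nick's rate: 1/3 of the job per hour
Combined rate: 1/5 + 1/3 = 8/15 per hour
Time = 1 / (8/15) = 15/8 hours (≈ 1.88 hours)

15/8 hours


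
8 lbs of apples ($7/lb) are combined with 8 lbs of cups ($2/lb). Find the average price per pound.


Cost of apples:
8 x $7 = $56
Cost of cups:
8 x $2 = $16
Total cost: $56 + $16 = $72
Total weight: 16 lbs
Average: $72 / 16 = $4.50/lb

$4.50/lb


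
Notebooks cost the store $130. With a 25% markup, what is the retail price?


Calculate the markup amount:
25% of $130 = $32.50
Add to cost:
$130 + $32.50 = $162.50

$162.50


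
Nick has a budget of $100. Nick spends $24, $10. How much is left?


Add up expenses:
$24 + $10 = $34
Subtract from budget:
$100 - $34 = $66

$66


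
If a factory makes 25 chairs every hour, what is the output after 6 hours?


Production rate: 25 chairs per hour
Time: 6 hours
Total: 25 x 6 = 150 chairs

150 chairs


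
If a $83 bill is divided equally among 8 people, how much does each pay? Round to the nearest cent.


Total bill: $83
Number of people: 8
Each pays: $83 / 8 = $10.375 ≈ $10.38

$10.38


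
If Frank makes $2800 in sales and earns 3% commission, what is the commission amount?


Convert rate to decimal:
3% = 0.03
Multiply by sales:
$2800 x 0.03 = $84

$84


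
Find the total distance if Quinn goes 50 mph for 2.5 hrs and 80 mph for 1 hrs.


Leg 1 distance:
50 x 2.5 = 125 miles
Leg 2 distance:
80 x 1 = 80 miles
Total distance:
125 + 80 = 205 miles

205 miles


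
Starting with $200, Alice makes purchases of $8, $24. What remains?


Add up expenses:
$8 + $24 = $32
Subtract from budget:
$200 - $32 = $168

$168


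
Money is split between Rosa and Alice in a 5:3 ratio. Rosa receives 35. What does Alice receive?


Find the multiplier:
35 / 5 = 7
Apply to Alice's share:
3 x 7 = 21

21


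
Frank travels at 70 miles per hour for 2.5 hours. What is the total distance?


Use the formula: distance = speed x time
Speed = 70 mph, Time = 2.5 hours
70 x 2.5 = 175 miles

175 miles


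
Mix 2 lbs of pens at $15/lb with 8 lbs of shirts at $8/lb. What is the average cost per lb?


Cost of pens:
2 x $15 = $30
Cost of shirts:
8 x $8 = $64
Total cost: $30 + $64 = $94
Total weight: 10 lbs
Average: $94 / 10 = $9.40/lb

$9.40/lb


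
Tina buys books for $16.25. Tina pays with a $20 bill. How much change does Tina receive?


Start with the amount paid:
$20
Subtract the price:
$20 - $16.25 = $3.75

$3.75


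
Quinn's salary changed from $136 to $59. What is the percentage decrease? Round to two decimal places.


Find the absolute change:
|59 - 136| = 77
Divide by original and multiply by 100:
77 / 136 x 100 = 56.6176...% ≈ 56.62%

56.62%


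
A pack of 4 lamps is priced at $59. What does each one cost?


Total cost: $59
Number of items: 4
Unit price: $59 / 4 = $14.75

$14.75


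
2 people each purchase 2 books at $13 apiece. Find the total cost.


Cost per person:
2 x $13 = $26
Group total:
2 x $26 = $52

$52


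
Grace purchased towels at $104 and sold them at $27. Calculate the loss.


Selling price = $27
Cost price = $104
Loss = cost price - selling price:
Loss = $104 - $27 = $77

$77


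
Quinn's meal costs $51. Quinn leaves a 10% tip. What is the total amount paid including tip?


Calculate the tip:
10% of $51 = $5.10
Add tip to meal cost:
$51 + $5.10 = $56.10

$56.10


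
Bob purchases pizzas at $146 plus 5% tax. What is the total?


Calculate the tax:
5% of $146 = $7.30
Add tax to price:
$146 + $7.30 = $153.30

$153.30


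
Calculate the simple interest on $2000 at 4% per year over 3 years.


Use the formula I = P x R x T / 100
P x R x T = 2000 x 4 x 3 = 24000
I = 24000 / 100 = $240

$240


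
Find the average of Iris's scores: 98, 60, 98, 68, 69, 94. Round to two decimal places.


Add the scores:
98 + 60 + 98 + 68 + 69 + 94 = 487
Divide by the number of tests:
487 / 6 = 81.1666... ≈ 81.17

81.17


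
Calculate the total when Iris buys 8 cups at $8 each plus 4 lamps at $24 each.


Cost of cups:
8 x $8 = $64
Cost of lamps:
4 x $24 = $96
Add both:
$64 + $96 = $160

$160


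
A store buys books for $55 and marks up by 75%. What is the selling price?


Calculate the markup amount:
75% of $55 = $41.25
Add to cost:
$55 + $41.25 = $96.25

$96.25


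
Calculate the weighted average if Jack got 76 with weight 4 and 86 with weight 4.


Weighted sum:
4 x 76 + 4 x 86 = 648
Total weight:
4 + 4 = 8
Weighted average:
648 / 8 = 81

81


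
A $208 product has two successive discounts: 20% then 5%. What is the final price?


First discount:
20% of $208 = $41.60
Price after first discount:
$208 - $41.60 = $166.40
Second discount:
5% of $166.40 = $8.32
Final price:
$166.40 - $8.32 = $158.08

$158.08


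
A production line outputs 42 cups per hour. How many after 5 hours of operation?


Production rate: 42 cups per hour
Time: 5 hours
Total: 42 x 5 = 210 cups

210 cups


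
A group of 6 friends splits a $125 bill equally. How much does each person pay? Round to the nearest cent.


Total bill: $125
Number of people: 6
Each pays: $125 / 6 = $20.8333... ≈ $20.83

$20.83


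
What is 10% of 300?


Convert percentage to decimal:
10% = 0.1
Multiply:
300 x 0.1 = 30

30


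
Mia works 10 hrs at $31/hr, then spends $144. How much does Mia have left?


Calculate earnings:
10 x $31 = $310
Subtract spending:
$310 - $144 = $166

$166


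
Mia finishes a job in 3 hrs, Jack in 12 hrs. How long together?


Mia's rate: 1/3 of the job per hour
Jack's rate: 1/12 of the job per hour
Combined rate: 1/3 + 1/12 = 5/12 per hour
Time = 1 / (5/12) = 12/5 = 2.4 hours

2.4 hours


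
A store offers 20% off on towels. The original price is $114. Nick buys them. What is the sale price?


Calculate the discount amount:
20% of $114 = $22.80
Subtract from original:
$114 - $22.80 = $91.20

$91.20


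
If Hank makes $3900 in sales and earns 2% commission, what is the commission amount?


Convert rate to decimal:
2% = 0.02
Multiply by sales:
$3900 x 0.02 = $78

$78


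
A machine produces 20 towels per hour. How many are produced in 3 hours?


Production rate: 20 towels per hour
Time: 3 hours
Total: 20 x 3 = 60 towels

60 towels


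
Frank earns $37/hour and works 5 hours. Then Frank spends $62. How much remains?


Calculate earnings:
5 x $37 = $185
Subtract spending:
$185 - $62 = $123

$123


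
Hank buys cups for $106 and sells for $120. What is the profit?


Selling price = $120
Cost price = $106
Profit = selling price - cost price:
Profit = $120 - $106 = $14

$14


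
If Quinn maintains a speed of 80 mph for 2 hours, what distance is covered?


Use the formula: distance = speed x time
Speed = 80 mph, Time = 2 hours
80 x 2 = 160 miles

160 miles


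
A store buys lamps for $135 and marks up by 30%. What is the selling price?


Calculate the markup amount:
30% of $135 = $40.50
Add to cost:
$135 + $40.50 = $175.50

$175.50


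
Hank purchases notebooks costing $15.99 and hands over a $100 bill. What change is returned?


Start with the amount paid:
$100
Subtract the price:
$100 - $15.99 = $84.01

$84.01


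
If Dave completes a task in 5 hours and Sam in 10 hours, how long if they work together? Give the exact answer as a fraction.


Dave's rate: 1/5 of the job per hour
Sam's rate: 1/10 of the job per hour
Combined rate: 1/5 + 1/10 = 3/10 per hour
Time = 1 / (3/10) = 10/3 hours (≈ 3.33 hours)

10/3 hours


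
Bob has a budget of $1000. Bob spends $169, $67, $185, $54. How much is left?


Add up expenses:
$169 + $67 + $185 + $54 = $475
Subtract from budget:
$1000 - $475 = $525

$525


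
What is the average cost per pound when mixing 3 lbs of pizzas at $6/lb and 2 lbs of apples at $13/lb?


Cost of pizzas:
3 x $6 = $18
Cost of apples:
2 x $13 = $26
Total cost: $18 + $26 = $44
Total weight: 5 lbs
Average: $44 / 5 = $8.80/lb

$8.80/lb


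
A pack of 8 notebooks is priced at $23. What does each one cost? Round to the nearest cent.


Total cost: $23
Number of items: 8
Unit price: $23 / 8 = $2.875 ≈ $2.88

$2.88


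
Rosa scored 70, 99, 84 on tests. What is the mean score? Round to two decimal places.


Add the scores:
70 + 99 + 84 = 253
Divide by the number of tests:
253 / 3 = 84.3333... ≈ 84.33

84.33


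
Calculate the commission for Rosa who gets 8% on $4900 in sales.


Convert rate to decimal:
8% = 0.08
Multiply by sales:
$4900 x 0.08 = $392

$392


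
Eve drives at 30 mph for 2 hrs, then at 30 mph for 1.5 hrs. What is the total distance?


Leg 1 distance:
30 x 2 = 60 miles
Leg 2 distance:
30 x 1.5 = 45 miles
Total distance:
60 + 45 = 105 miles

105 miles


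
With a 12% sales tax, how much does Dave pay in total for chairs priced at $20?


Calculate the tax:
12% of $20 = $2.40
Add tax to price:
$20 + $2.40 = $22.40

$22.40


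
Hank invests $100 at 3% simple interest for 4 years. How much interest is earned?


Use the formula I = P x R x T / 100
P x R x T = 100 x 3 x 4 = 1200
I = 1200 / 100 = $12

$12


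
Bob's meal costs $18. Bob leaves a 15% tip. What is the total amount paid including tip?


Calculate the tip:
15% of $18 = $2.70
Add tip to meal cost:
$18 + $2.70 = $20.70

$20.70


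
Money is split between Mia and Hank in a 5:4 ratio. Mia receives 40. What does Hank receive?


Find the multiplier:
40 / 5 = 8
Apply to Hank's share:
4 x 8 = 32

32


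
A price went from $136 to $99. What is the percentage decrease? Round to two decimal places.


Find the absolute change:
|99 - 136| = 37
Divide by original and multiply by 100:
37 / 136 x 100 = 27.2058...% ≈ 27.21%

27.21%


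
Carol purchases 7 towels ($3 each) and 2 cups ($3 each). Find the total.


Cost of towels:
7 x $3 = $21
Cost of cups:
2 x $3 = $6
Add both:
$21 + $6 = $27

$27


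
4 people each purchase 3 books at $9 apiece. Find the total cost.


Cost per person:
3 x $9 = $27
Group total:
4 x $27 = $108

$108


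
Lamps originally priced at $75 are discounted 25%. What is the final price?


Calculate the discount amount:
25% of $75 = $18.75
Subtract from original:
$75 - $18.75 = $56.25

$56.25


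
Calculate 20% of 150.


Convert percentage to decimal:
20% = 0.2
Multiply:
150 x 0.2 = 30

30


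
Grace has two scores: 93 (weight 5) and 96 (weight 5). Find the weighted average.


Weighted sum:
5 x 93 + 5 x 96 = 945
Total weight:
5 + 5 = 10
Weighted average:
945 / 10 = 94.5

94.5


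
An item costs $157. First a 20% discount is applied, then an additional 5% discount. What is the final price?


First discount:
20% of $157 = $31.40
Price after first discount:
$157 - $31.40 = $125.60
Second discount:
5% of $125.60 = $6.28
Final price:
$125.60 - $6.28 = $119.32

$119.32


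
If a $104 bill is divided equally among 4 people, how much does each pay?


Total bill: $104
Number of people: 4
Each pays: $104 / 4 = $26

$26


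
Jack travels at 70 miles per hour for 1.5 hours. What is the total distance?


Use the formula: distance = speed x time
Speed = 70 mph, Time = 1.5 hours
70 x 1.5 = 105 miles

105 miles


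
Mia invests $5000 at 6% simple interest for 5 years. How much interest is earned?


Use the formula I = P x R x T / 100
P x R x T = 5000 x 6 x 5 = 150000
I = 150000 / 100 = $1500

$1500


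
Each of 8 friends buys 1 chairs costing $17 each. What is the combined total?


Cost per person:
1 x $17 = $17
Group total:
8 x $17 = $136

$136


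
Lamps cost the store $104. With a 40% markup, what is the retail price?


Calculate the markup amount:
40% of $104 = $41.60
Add to cost:
$104 + $41.60 = $145.60

$145.60


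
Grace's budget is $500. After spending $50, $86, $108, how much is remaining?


Add up expenses:
$50 + $86 + $108 = $244
Subtract from budget:
$500 - $244 = $256

$256


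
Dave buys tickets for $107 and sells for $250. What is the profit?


Selling price = $250
Cost price = $107
Profit = selling price - cost price:
Profit = $250 - $107 = $143

$143


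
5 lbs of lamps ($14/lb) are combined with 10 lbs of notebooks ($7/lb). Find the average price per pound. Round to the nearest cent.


Cost of lamps:
5 x $14 = $70
Cost of notebooks:
10 x $7 = $70
Total cost: $70 + $70 = $140
Total weight: 15 lbs
Average: $140 / 15 = $9.3333... ≈ $9.33/lb

$9.33/lb


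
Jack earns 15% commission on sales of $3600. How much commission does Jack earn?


Convert rate to decimal:
15% = 0.15
Multiply by sales:
$3600 x 0.15 = $540

$540


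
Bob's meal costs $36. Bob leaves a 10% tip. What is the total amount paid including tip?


Calculate the tip:
10% of $36 = $3.60
Add tip to meal cost:
$36 + $3.60 = $39.60

$39.60


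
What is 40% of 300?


Convert percentage to decimal:
40% = 0.4
Multiply:
300 x 0.4 = 120

120


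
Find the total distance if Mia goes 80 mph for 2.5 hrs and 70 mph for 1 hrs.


Leg 1 distance:
80 x 2.5 = 200 miles
Leg 2 distance:
70 x 1 = 70 miles
Total distance:
200 + 70 = 270 miles

270 miles


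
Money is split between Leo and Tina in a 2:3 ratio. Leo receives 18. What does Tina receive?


Find the multiplier:
18 / 2 = 9
Apply to Tina's share:
3 x 9 = 27

27


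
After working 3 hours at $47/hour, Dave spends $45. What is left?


Calculate earnings:
3 x $47 = $141
Subtract spending:
$141 - $45 = $96

$96


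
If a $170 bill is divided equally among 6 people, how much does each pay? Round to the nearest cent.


Total bill: $170
Number of people: 6
Each pays: $170 / 6 = $28.3333... ≈ $28.33

$28.33


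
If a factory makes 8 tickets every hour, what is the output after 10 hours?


Production rate: 8 tickets per hour
Time: 10 hours
Total: 8 x 10 = 80 tickets

80 tickets


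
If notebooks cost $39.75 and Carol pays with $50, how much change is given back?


Start with the amount paid:
$50
Subtract the price:
$50 - $39.75 = $10.25

$10.25


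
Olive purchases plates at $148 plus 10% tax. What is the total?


Calculate the tax:
10% of $148 = $14.80
Add tax to price:
$148 + $14.80 = $162.80

$162.80


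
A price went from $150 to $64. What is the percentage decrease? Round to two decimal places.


Find the absolute change:
|64 - 150| = 86
Divide by original and multiply by 100:
86 / 150 x 100 = 57.3333...% ≈ 57.33%

57.33%


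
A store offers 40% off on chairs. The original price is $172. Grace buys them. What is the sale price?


Calculate the discount amount:
40% of $172 = $68.80
Subtract from original:
$172 - $68.80 = $103.20

$103.20


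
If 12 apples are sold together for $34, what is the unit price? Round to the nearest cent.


Total cost: $34
Number of items: 12
Unit price: $34 / 12 = $2.8333... ≈ $2.83

$2.83


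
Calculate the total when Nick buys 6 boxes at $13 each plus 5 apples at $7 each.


Cost of boxes:
6 x $13 = $78
Cost of apples:
5 x $7 = $35
Add both:
$78 + $35 = $113

$113


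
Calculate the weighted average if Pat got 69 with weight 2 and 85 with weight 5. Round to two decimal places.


Weighted sum:
2 x 69 + 5 x 85 = 563
Total weight:
2 + 5 = 7
Weighted average:
563 / 7 = 80.4285... ≈ 80.43

80.43


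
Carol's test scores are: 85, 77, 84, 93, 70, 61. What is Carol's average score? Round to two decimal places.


Add the scores:
85 + 77 + 84 + 93 + 70 + 61 = 470
Divide by the number of tests:
470 / 6 = 78.3333... ≈ 78.33

78.33


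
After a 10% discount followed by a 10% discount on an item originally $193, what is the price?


First discount:
10% of $193 = $19.30
Price after first discount:
$193 - $19.30 = $173.70
Second discount:
10% of $173.70 = $17.37
Final price:
$173.70 - $17.37 = $156.33

$156.33


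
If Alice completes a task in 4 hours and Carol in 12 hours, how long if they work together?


Alice's rate: 1/4 of the job per hour
Carol's rate: 1/12 of the job per hour
Combined rate: 1/4 + 1/12 = 1/3 per hour
Time = 1 / (1/3) = 3 hours

3 hours


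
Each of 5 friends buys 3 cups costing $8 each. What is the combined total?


Cost per person:
3 x $8 = $24
Group total:
5 x $24 = $120

$120


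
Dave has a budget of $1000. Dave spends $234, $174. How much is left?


Add up expenses:
$234 + $174 = $408
Subtract from budget:
$1000 - $408 = $592

$592


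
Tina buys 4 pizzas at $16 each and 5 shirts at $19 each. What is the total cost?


Cost of pizzas:
4 x $16 = $64
Cost of shirts:
5 x $19 = $95
Add both:
$64 + $95 = $159

$159


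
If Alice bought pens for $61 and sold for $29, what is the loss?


Selling price = $29
Cost price = $61
Loss = cost price - selling price:
Loss = $61 - $29 = $32

$32


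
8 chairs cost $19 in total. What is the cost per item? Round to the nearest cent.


Total cost: $19
Number of items: 8
Unit price: $19 / 8 = $2.375 ≈ $2.38

$2.38


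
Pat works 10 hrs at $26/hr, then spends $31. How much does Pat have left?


Calculate earnings:
10 x $26 = $260
Subtract spending:
$260 - $31 = $229

$229


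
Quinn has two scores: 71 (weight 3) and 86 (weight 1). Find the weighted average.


Weighted sum:
3 x 71 + 1 x 86 = 299
Total weight:
3 + 1 = 4
Weighted average:
299 / 4 = 74.75

74.75


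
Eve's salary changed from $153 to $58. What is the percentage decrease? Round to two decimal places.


Find the absolute change:
|58 - 153| = 95
Divide by original and multiply by 100:
95 / 153 x 100 = 62.0915...% ≈ 62.09%

62.09%


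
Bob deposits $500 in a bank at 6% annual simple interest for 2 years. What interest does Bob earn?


Use the formula I = P x R x T / 100
P x R x T = 500 x 6 x 2 = 6000
I = 6000 / 100 = $60

$60


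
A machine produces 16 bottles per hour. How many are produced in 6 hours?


Production rate: 16 bottles per hour
Time: 6 hours
Total: 16 x 6 = 96 bottles

96 bottles


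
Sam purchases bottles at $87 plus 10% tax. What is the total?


Calculate the tax:
10% of $87 = $8.70
Add tax to price:
$87 + $8.70 = $95.70

$95.70


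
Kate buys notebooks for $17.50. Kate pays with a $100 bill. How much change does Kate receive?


Start with the amount paid:
$100
Subtract the price:
$100 - $17.50 = $82.50

$82.50


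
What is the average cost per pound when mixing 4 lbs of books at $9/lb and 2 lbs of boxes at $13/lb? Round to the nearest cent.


Cost of books:
4 x $9 = $36
Cost of boxes:
2 x $13 = $26
Total cost: $36 + $26 = $62
Total weight: 6 lbs
Average: $62 / 6 = $10.3333... ≈ $10.33/lb

$10.33/lb


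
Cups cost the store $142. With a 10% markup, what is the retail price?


Calculate the markup amount:
10% of $142 = $14.20
Add to cost:
$142 + $14.20 = $156.20

$156.20


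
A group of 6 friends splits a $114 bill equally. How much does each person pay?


Total bill: $114
Number of people: 6
Each pays: $114 / 6 = $19

$19


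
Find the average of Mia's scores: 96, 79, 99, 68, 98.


Add the scores:
96 + 79 + 99 + 68 + 98 = 440
Divide by the number of tests:
440 / 5 = 88

88


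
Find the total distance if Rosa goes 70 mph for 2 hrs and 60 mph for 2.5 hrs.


Leg 1 distance:
70 x 2 = 140 miles
Leg 2 distance:
60 x 2.5 = 150 miles
Total distance:
140 + 150 = 290 miles

290 miles


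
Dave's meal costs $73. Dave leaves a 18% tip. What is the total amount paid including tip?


Calculate the tip:
18% of $73 = $13.14
Add tip to meal cost:
$73 + $13.14 = $86.14

$86.14


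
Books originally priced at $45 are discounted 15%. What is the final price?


Calculate the discount amount:
15% of $45 = $6.75
Subtract from original:
$45 - $6.75 = $38.25

$38.25


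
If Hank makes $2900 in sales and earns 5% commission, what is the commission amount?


Convert rate to decimal:
5% = 0.05
Multiply by sales:
$2900 x 0.05 = $145

$145


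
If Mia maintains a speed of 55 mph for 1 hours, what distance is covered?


Use the formula: distance = speed x time
Speed = 55 mph, Time = 1 hours
55 x 1 = 55 miles

55 miles


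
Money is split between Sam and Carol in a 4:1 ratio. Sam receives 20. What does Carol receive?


Find the multiplier:
20 / 4 = 5
Apply to Carol's share:
1 x 5 = 5

5


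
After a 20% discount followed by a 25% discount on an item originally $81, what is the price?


First discount:
20% of $81 = $16.20
Price after first discount:
$81 - $16.20 = $64.80
Second discount:
25% of $64.80 = $16.20
Final price:
$64.80 - $16.20 = $48.60

$48.60


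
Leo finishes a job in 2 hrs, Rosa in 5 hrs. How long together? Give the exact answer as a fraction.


Leo's rate: 1/2 of the job per hour
Rosa's rate: 1/5 of the job per hour
Combined rate: 1/2 + 1/5 = 7/10 per hour
Time = 1 / (7/10) = 10/7 hours (≈ 1.43 hours)

10/7 hours


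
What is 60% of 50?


Convert percentage to decimal:
60% = 0.6
Multiply:
50 x 0.6 = 30

30


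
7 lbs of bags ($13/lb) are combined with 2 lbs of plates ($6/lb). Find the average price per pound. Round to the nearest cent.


Cost of bags:
7 x $13 = $91
Cost of plates:
2 x $6 = $12
Total cost: $91 + $12 = $103
Total weight: 9 lbs
Average: $103 / 9 = $11.4444... ≈ $11.44/lb

$11.44/lb


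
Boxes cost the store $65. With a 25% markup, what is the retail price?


Calculate the markup amount:
25% of $65 = $16.25
Add to cost:
$65 + $16.25 = $81.25

$81.25


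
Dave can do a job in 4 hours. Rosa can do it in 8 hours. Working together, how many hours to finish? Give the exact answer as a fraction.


Dave's rate: 1/4 of the job per hour
Rosa's rate: 1/8 of the job per hour
Combined rate: 1/4 + 1/8 = 3/8 per hour
Time = 1 / (3/8) = 8/3 hours (≈ 2.67 hours)

8/3 hours


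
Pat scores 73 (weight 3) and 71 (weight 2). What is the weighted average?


Weighted sum:
3 x 73 + 2 x 71 = 361
Total weight:
3 + 2 = 5
Weighted average:
361 / 5 = 72.2

72.2


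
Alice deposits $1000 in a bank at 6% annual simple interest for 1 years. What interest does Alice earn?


Use the formula I = P x R x T / 100
P x R x T = 1000 x 6 x 1 = 6000
I = 6000 / 100 = $60

$60


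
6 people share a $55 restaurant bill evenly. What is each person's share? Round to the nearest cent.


Total bill: $55
Number of people: 6
Each pays: $55 / 6 = $9.1666... ≈ $9.17

$9.17


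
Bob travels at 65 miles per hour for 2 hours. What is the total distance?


Use the formula: distance = speed x time
Speed = 65 mph, Time = 2 hours
65 x 2 = 130 miles

130 miles


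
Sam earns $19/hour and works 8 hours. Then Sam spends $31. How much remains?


Calculate earnings:
8 x $19 = $152
Subtract spending:
$152 - $31 = $121

$121


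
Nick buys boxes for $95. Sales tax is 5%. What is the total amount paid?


Calculate the tax:
5% of $95 = $4.75
Add tax to price:
$95 + $4.75 = $99.75

$99.75


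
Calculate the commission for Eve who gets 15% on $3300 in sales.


Convert rate to decimal:
15% = 0.15
Multiply by sales:
$3300 x 0.15 = $495

$495


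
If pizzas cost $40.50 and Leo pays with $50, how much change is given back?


Start with the amount paid:
$50
Subtract the price:
$50 - $40.50 = $9.50

$9.50


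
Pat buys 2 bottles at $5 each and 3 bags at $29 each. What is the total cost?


Cost of bottles:
2 x $5 = $10
Cost of bags:
3 x $29 = $87
Add both:
$10 + $87 = $97

$97
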